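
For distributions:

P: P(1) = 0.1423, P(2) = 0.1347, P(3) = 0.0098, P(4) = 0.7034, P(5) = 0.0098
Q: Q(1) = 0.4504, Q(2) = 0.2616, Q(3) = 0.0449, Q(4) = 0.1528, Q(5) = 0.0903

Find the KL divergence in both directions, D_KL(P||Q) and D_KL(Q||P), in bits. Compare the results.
D_KL(P||Q) = 1.1309 bits, D_KL(Q||P) = 1.0505 bits. D_KL(P||Q) is larger than D_KL(Q||P) by 0.0804 bits; the two directions differ.

D_KL(P||Q) = Σ P(x) log₂(P(x)/Q(x))

Computing term by term:
  P(1)·log₂(P(1)/Q(1)) = 0.1423·log₂(0.1423/0.4504) = -0.23654
  P(2)·log₂(P(2)/Q(2)) = 0.1347·log₂(0.1347/0.2616) = -0.12899
  P(3)·log₂(P(3)/Q(3)) = 0.0098·log₂(0.0098/0.0449) = -0.02152
  P(4)·log₂(P(4)/Q(4)) = 0.7034·log₂(0.7034/0.1528) = 1.54938
  P(5)·log₂(P(5)/Q(5)) = 0.0098·log₂(0.0098/0.0903) = -0.03140

D_KL(P||Q) = -0.23654 - 0.12899 - 0.02152 + 1.54938 - 0.03140 = 1.13093 ≈ 1.1309 bits

D_KL(Q||P) = Σ Q(x) log₂(Q(x)/P(x))

Computing term by term:
  Q(1)·log₂(Q(1)/P(1)) = 0.4504·log₂(0.4504/0.1423) = 0.74869
  Q(2)·log₂(Q(2)/P(2)) = 0.2616·log₂(0.2616/0.1347) = 0.25051
  Q(3)·log₂(Q(3)/P(3)) = 0.0449·log₂(0.0449/0.0098) = 0.09859
  Q(4)·log₂(Q(4)/P(4)) = 0.1528·log₂(0.1528/0.7034) = -0.33657
  Q(5)·log₂(Q(5)/P(5)) = 0.0903·log₂(0.0903/0.0098) = 0.28931

D_KL(Q||P) = 0.74869 + 0.25051 + 0.09859 - 0.33657 + 0.28931 = 1.05053 ≈ 1.0505 bits

These are NOT equal (difference: 0.0804 bits). KL divergence is asymmetric: D_KL(P||Q) ≠ D_KL(Q||P) in general.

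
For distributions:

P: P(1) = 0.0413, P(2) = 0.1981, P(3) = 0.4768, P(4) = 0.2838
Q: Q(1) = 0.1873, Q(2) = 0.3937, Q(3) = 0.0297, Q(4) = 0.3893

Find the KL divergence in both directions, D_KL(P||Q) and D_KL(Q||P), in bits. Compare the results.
D_KL(P||Q) = 1.4937 bits, D_KL(Q||P) = 0.8572 bits. D_KL(P||Q) is larger than D_KL(Q||P) by 0.6365 bits; the two directions differ.

D_KL(P||Q) = Σ P(x) log₂(P(x)/Q(x))

Computing term by term:
  P(1)·log₂(P(1)/Q(1)) = 0.0413·log₂(0.0413/0.1873) = -0.09008
  P(2)·log₂(P(2)/Q(2)) = 0.1981·log₂(0.1981/0.3937) = -0.19629
  P(3)·log₂(P(3)/Q(3)) = 0.4768·log₂(0.4768/0.0297) = 1.90951
  P(4)·log₂(P(4)/Q(4)) = 0.2838·log₂(0.2838/0.3893) = -0.12942

D_KL(P||Q) = -0.09008 - 0.19629 + 1.90951 - 0.12942 = 1.49372 ≈ 1.4937 bits

D_KL(Q||P) = Σ Q(x) log₂(Q(x)/P(x))

Computing term by term:
  Q(1)·log₂(Q(1)/P(1)) = 0.1873·log₂(0.1873/0.0413) = 0.40853
  Q(2)·log₂(Q(2)/P(2)) = 0.3937·log₂(0.3937/0.1981) = 0.39010
  Q(3)·log₂(Q(3)/P(3)) = 0.0297·log₂(0.0297/0.4768) = -0.11894
  Q(4)·log₂(Q(4)/P(4)) = 0.3893·log₂(0.3893/0.2838) = 0.17752

D_KL(Q||P) = 0.40853 + 0.39010 - 0.11894 + 0.17752 = 0.85721 ≈ 0.8572 bits

These are NOT equal (difference: 0.6365 bits). KL divergence is asymmetric: D_KL(P||Q) ≠ D_KL(Q||P) in general.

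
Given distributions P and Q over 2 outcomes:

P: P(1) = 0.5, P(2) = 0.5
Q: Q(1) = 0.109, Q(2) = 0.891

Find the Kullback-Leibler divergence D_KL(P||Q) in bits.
0.6821 bits

D_KL(P||Q) = Σ P(x) log₂(P(x)/Q(x))

Computing term by term:
  P(1)·log₂(P(1)/Q(1)) = 0.5·log₂(0.5/0.109) = 1.09880
  P(2)·log₂(P(2)/Q(2)) = 0.5·log₂(0.5/0.891) = -0.41675

D_KL(P||Q) = 1.09880 - 0.41675 = 0.68205 ≈ 0.6821 bits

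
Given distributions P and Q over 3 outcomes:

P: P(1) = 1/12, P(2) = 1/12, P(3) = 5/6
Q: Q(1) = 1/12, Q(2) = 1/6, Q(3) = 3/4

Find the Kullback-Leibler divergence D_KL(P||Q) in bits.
0.0433 bits

D_KL(P||Q) = Σ P(x) log₂(P(x)/Q(x))

Computing term by term:
  P(1)·log₂(P(1)/Q(1)) = (1/12)·log₂((1/12)/(1/12)) = 0.00000
  P(2)·log₂(P(2)/Q(2)) = (1/12)·log₂((1/12)/(1/6)) = -0.08333
  P(3)·log₂(P(3)/Q(3)) = (5/6)·log₂((5/6)/(3/4)) = 0.12667

D_KL(P||Q) = 0.00000 - 0.08333 + 0.12667 = 0.04334 ≈ 0.0433 bits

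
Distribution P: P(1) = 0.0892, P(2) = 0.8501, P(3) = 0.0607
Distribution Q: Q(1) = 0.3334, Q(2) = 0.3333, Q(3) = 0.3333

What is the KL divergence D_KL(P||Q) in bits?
0.8295 bits

D_KL(P||Q) = Σ P(x) log₂(P(x)/Q(x))

Computing term by term:
  P(1)·log₂(P(1)/Q(1)) = 0.0892·log₂(0.0892/0.3334) = -0.16967
  P(2)·log₂(P(2)/Q(2)) = 0.8501·log₂(0.8501/0.3333) = 1.14832
  P(3)·log₂(P(3)/Q(3)) = 0.0607·log₂(0.0607/0.3333) = -0.14914

D_KL(P||Q) = -0.16967 + 1.14832 - 0.14914 = 0.82951 ≈ 0.8295 bits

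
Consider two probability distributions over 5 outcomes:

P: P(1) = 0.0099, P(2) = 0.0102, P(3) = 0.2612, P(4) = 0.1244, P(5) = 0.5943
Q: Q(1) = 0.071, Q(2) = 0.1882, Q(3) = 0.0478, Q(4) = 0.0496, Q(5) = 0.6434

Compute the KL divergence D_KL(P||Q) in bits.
0.6659 bits

D_KL(P||Q) = Σ P(x) log₂(P(x)/Q(x))

Computing term by term:
  P(1)·log₂(P(1)/Q(1)) = 0.0099·log₂(0.0099/0.071) = -0.02814
  P(2)·log₂(P(2)/Q(2)) = 0.0102·log₂(0.0102/0.1882) = -0.04290
  P(3)·log₂(P(3)/Q(3)) = 0.2612·log₂(0.2612/0.0478) = 0.63996
  P(4)·log₂(P(4)/Q(4)) = 0.1244·log₂(0.1244/0.0496) = 0.16503
  P(5)·log₂(P(5)/Q(5)) = 0.5943·log₂(0.5943/0.6434) = -0.06806

D_KL(P||Q) = -0.02814 - 0.04290 + 0.63996 + 0.16503 - 0.06806 = 0.66589 ≈ 0.6659 bits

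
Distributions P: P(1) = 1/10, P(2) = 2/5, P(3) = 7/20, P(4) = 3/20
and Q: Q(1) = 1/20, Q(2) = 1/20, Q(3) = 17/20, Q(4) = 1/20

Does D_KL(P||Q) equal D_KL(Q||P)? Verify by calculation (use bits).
D_KL(P||Q) = 1.0897 bits, D_KL(Q||P) = 0.8088 bits. No — D_KL(P||Q) ≠ D_KL(Q||P) for this pair.

D_KL(P||Q) = Σ P(x) log₂(P(x)/Q(x))

Computing term by term:
  P(1)·log₂(P(1)/Q(1)) = (1/10)·log₂((1/10)/(1/20)) = 0.10000
  P(2)·log₂(P(2)/Q(2)) = (2/5)·log₂((2/5)/(1/20)) = 1.20000
  P(3)·log₂(P(3)/Q(3)) = (7/20)·log₂((7/20)/(17/20)) = -0.44804
  P(4)·log₂(P(4)/Q(4)) = (3/20)·log₂((3/20)/(1/20)) = 0.23774

D_KL(P||Q) = 0.10000 + 1.20000 - 0.44804 + 0.23774 = 1.08970 ≈ 1.0897 bits

D_KL(Q||P) = Σ Q(x) log₂(Q(x)/P(x))

Computing term by term:
  Q(1)·log₂(Q(1)/P(1)) = (1/20)·log₂((1/20)/(1/10)) = -0.05000
  Q(2)·log₂(Q(2)/P(2)) = (1/20)·log₂((1/20)/(2/5)) = -0.15000
  Q(3)·log₂(Q(3)/P(3)) = (17/20)·log₂((17/20)/(7/20)) = 1.08809
  Q(4)·log₂(Q(4)/P(4)) = (1/20)·log₂((1/20)/(3/20)) = -0.07925

D_KL(Q||P) = -0.05000 - 0.15000 + 1.08809 - 0.07925 = 0.80884 ≈ 0.8088 bits

These are NOT equal (difference: 0.2809 bits). KL divergence is asymmetric: D_KL(P||Q) ≠ D_KL(Q||P) in general.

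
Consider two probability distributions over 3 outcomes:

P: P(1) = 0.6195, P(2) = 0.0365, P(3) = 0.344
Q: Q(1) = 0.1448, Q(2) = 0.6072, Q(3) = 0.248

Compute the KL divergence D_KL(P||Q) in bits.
1.3135 bits

D_KL(P||Q) = Σ P(x) log₂(P(x)/Q(x))

Computing term by term:
  P(1)·log₂(P(1)/Q(1)) = 0.6195·log₂(0.6195/0.1448) = 1.29912
  P(2)·log₂(P(2)/Q(2)) = 0.0365·log₂(0.0365/0.6072) = -0.14805
  P(3)·log₂(P(3)/Q(3)) = 0.344·log₂(0.344/0.248) = 0.16239

D_KL(P||Q) = 1.29912 - 0.14805 + 0.16239 = 1.31346 ≈ 1.3135 bits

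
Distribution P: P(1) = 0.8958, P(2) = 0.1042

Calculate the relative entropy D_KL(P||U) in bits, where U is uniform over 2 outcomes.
0.5178 bits

U(i) = 1/2 for all i

D_KL(P||U) = Σ P(x) log₂(P(x) / (1/2))
           = Σ P(x) log₂(P(x)) + log₂(2)
           = log₂(2) - H(P)

H(P) = -Σ P(x) log₂(P(x)):
  -P(1)·log₂(P(1)) = -(0.8958)·log₂(0.8958) = 0.14221
  -P(2)·log₂(P(2)) = -(0.1042)·log₂(0.1042) = 0.33996
H(P) = 0.14221 + 0.33996 = 0.48217 bits

log₂(2) = 1.00000 bits

D_KL(P||U) = 1.00000 - 0.48217 = 0.51783 ≈ 0.5178 bits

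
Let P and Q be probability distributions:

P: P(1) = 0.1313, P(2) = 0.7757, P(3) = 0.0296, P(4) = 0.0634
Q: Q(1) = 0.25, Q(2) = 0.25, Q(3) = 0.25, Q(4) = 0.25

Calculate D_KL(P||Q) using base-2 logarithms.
0.9286 bits

D_KL(P||Q) = Σ P(x) log₂(P(x)/Q(x))

Computing term by term:
  P(1)·log₂(P(1)/Q(1)) = 0.1313·log₂(0.1313/0.25) = -0.12199
  P(2)·log₂(P(2)/Q(2)) = 0.7757·log₂(0.7757/0.25) = 1.26716
  P(3)·log₂(P(3)/Q(3)) = 0.0296·log₂(0.0296/0.25) = -0.09112
  P(4)·log₂(P(4)/Q(4)) = 0.0634·log₂(0.0634/0.25) = -0.12549

D_KL(P||Q) = -0.12199 + 1.26716 - 0.09112 - 0.12549 = 0.92856 ≈ 0.9286 bits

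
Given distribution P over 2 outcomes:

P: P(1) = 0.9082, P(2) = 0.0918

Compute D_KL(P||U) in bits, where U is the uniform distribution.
0.5576 bits

U(i) = 1/2 for all i

D_KL(P||U) = Σ P(x) log₂(P(x) / (1/2))
           = Σ P(x) log₂(P(x)) + log₂(2)
           = log₂(2) - H(P)

H(P) = -Σ P(x) log₂(P(x)):
  -P(1)·log₂(P(1)) = -(0.9082)·log₂(0.9082) = 0.12617
  -P(2)·log₂(P(2)) = -(0.0918)·log₂(0.0918) = 0.31628
H(P) = 0.12617 + 0.31628 = 0.44245 bits

log₂(2) = 1.00000 bits

D_KL(P||U) = 1.00000 - 0.44245 = 0.55755 ≈ 0.5576 bits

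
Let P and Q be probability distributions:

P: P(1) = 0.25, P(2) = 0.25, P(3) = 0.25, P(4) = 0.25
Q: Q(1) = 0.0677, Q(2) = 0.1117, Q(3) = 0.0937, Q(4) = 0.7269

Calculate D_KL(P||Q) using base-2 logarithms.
0.7307 bits

D_KL(P||Q) = Σ P(x) log₂(P(x)/Q(x))

Computing term by term:
  P(1)·log₂(P(1)/Q(1)) = 0.25·log₂(0.25/0.0677) = 0.47118
  P(2)·log₂(P(2)/Q(2)) = 0.25·log₂(0.25/0.1117) = 0.29057
  P(3)·log₂(P(3)/Q(3)) = 0.25·log₂(0.25/0.0937) = 0.35395
  P(4)·log₂(P(4)/Q(4)) = 0.25·log₂(0.25/0.7269) = -0.38496

D_KL(P||Q) = 0.47118 + 0.29057 + 0.35395 - 0.38496 = 0.73074 ≈ 0.7307 bits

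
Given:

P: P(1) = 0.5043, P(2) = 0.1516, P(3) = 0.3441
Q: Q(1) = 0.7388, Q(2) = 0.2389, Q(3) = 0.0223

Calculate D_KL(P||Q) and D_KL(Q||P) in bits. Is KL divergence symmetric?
D_KL(P||Q) = 0.9811 bits, D_KL(Q||P) = 0.4757 bits. No, KL divergence is not symmetric.

D_KL(P||Q) = Σ P(x) log₂(P(x)/Q(x))

Computing term by term:
  P(1)·log₂(P(1)/Q(1)) = 0.5043·log₂(0.5043/0.7388) = -0.27782
  P(2)·log₂(P(2)/Q(2)) = 0.1516·log₂(0.1516/0.2389) = -0.09947
  P(3)·log₂(P(3)/Q(3)) = 0.3441·log₂(0.3441/0.0223) = 1.35841

D_KL(P||Q) = -0.27782 - 0.09947 + 1.35841 = 0.98112 ≈ 0.9811 bits

D_KL(Q||P) = Σ Q(x) log₂(Q(x)/P(x))

Computing term by term:
  Q(1)·log₂(Q(1)/P(1)) = 0.7388·log₂(0.7388/0.5043) = 0.40701
  Q(2)·log₂(Q(2)/P(2)) = 0.2389·log₂(0.2389/0.1516) = 0.15675
  Q(3)·log₂(Q(3)/P(3)) = 0.0223·log₂(0.0223/0.3441) = -0.08803

D_KL(Q||P) = 0.40701 + 0.15675 - 0.08803 = 0.47573 ≈ 0.4757 bits

These are NOT equal (difference: 0.5054 bits). KL divergence is asymmetric: D_KL(P||Q) ≠ D_KL(Q||P) in general.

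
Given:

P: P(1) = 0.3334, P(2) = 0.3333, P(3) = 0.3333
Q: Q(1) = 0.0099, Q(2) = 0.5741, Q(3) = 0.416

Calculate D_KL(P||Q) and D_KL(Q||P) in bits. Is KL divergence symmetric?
D_KL(P||Q) = 1.3235 bits, D_KL(Q||P) = 0.5332 bits. No, KL divergence is not symmetric.

D_KL(P||Q) = Σ P(x) log₂(P(x)/Q(x))

Computing term by term:
  P(1)·log₂(P(1)/Q(1)) = 0.3334·log₂(0.3334/0.0099) = 1.69157
  P(2)·log₂(P(2)/Q(2)) = 0.3333·log₂(0.3333/0.5741) = -0.26147
  P(3)·log₂(P(3)/Q(3)) = 0.3333·log₂(0.3333/0.416) = -0.10658

D_KL(P||Q) = 1.69157 - 0.26147 - 0.10658 = 1.32352 ≈ 1.3235 bits

D_KL(Q||P) = Σ Q(x) log₂(Q(x)/P(x))

Computing term by term:
  Q(1)·log₂(Q(1)/P(1)) = 0.0099·log₂(0.0099/0.3334) = -0.05023
  Q(2)·log₂(Q(2)/P(2)) = 0.5741·log₂(0.5741/0.3333) = 0.45037
  Q(3)·log₂(Q(3)/P(3)) = 0.416·log₂(0.416/0.3333) = 0.13302

D_KL(Q||P) = -0.05023 + 0.45037 + 0.13302 = 0.53316 ≈ 0.5332 bits

These are NOT equal (difference: 0.7903 bits). KL divergence is asymmetric: D_KL(P||Q) ≠ D_KL(Q||P) in general.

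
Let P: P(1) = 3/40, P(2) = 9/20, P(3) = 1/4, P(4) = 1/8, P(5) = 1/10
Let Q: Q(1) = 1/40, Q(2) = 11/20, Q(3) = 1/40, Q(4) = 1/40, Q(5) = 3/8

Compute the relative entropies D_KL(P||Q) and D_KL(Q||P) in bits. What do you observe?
D_KL(P||Q) = 0.9186 bits, D_KL(Q||P) = 0.6936 bits. The two directions give different values (D_KL(P||Q) exceeds D_KL(Q||P) by 0.2250 bits): KL divergence is asymmetric.

D_KL(P||Q) = Σ P(x) log₂(P(x)/Q(x))

Computing term by term:
  P(1)·log₂(P(1)/Q(1)) = (3/40)·log₂((3/40)/(1/40)) = 0.11887
  P(2)·log₂(P(2)/Q(2)) = (9/20)·log₂((9/20)/(11/20)) = -0.13028
  P(3)·log₂(P(3)/Q(3)) = (1/4)·log₂((1/4)/(1/40)) = 0.83048
  P(4)·log₂(P(4)/Q(4)) = (1/8)·log₂((1/8)/(1/40)) = 0.29024
  P(5)·log₂(P(5)/Q(5)) = (1/10)·log₂((1/10)/(3/8)) = -0.19069

D_KL(P||Q) = 0.11887 - 0.13028 + 0.83048 + 0.29024 - 0.19069 = 0.91862 ≈ 0.9186 bits

D_KL(Q||P) = Σ Q(x) log₂(Q(x)/P(x))

Computing term by term:
  Q(1)·log₂(Q(1)/P(1)) = (1/40)·log₂((1/40)/(3/40)) = -0.03962
  Q(2)·log₂(Q(2)/P(2)) = (11/20)·log₂((11/20)/(9/20)) = 0.15923
  Q(3)·log₂(Q(3)/P(3)) = (1/40)·log₂((1/40)/(1/4)) = -0.08305
  Q(4)·log₂(Q(4)/P(4)) = (1/40)·log₂((1/40)/(1/8)) = -0.05805
  Q(5)·log₂(Q(5)/P(5)) = (3/8)·log₂((3/8)/(1/10)) = 0.71508

D_KL(Q||P) = -0.03962 + 0.15923 - 0.08305 - 0.05805 + 0.71508 = 0.69359 ≈ 0.6936 bits

These are NOT equal (difference: 0.2250 bits). KL divergence is asymmetric: D_KL(P||Q) ≠ D_KL(Q||P) in general.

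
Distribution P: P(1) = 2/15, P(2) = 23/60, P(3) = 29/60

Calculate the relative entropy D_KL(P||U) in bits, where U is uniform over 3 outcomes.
0.1601 bits

U(i) = 1/3 for all i

D_KL(P||U) = Σ P(x) log₂(P(x) / (1/3))
           = Σ P(x) log₂(P(x)) + log₂(3)
           = log₂(3) - H(P)

H(P) = -Σ P(x) log₂(P(x)):
  -P(1)·log₂(P(1)) = -(2/15)·log₂(2/15) = 0.38759
  -P(2)·log₂(P(2)) = -(23/60)·log₂(23/60) = 0.53028
  -P(3)·log₂(P(3)) = -(29/60)·log₂(29/60) = 0.50697
H(P) = 0.38759 + 0.53028 + 0.50697 = 1.42484 bits

log₂(3) = 1.58496 bits

D_KL(P||U) = 1.58496 - 1.42484 = 0.16012 ≈ 0.1601 bits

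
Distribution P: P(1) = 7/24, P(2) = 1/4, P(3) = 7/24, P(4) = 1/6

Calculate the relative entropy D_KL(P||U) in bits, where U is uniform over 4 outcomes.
0.0322 bits

U(i) = 1/4 for all i

D_KL(P||U) = Σ P(x) log₂(P(x) / (1/4))
           = Σ P(x) log₂(P(x)) + log₂(4)
           = log₂(4) - H(P)

H(P) = -Σ P(x) log₂(P(x)):
  -P(1)·log₂(P(1)) = -(7/24)·log₂(7/24) = 0.51847
  -P(2)·log₂(P(2)) = -(1/4)·log₂(1/4) = 0.50000
  -P(3)·log₂(P(3)) = -(7/24)·log₂(7/24) = 0.51847
  -P(4)·log₂(P(4)) = -(1/6)·log₂(1/6) = 0.43083
H(P) = 0.51847 + 0.50000 + 0.51847 + 0.43083 = 1.96777 bits

log₂(4) = 2.00000 bits

D_KL(P||U) = 2.00000 - 1.96777 = 0.03223 ≈ 0.0322 bits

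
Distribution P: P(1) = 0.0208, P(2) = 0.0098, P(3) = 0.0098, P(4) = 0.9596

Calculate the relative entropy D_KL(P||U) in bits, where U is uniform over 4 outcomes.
1.6959 bits

U(i) = 1/4 for all i

D_KL(P||U) = Σ P(x) log₂(P(x) / (1/4))
           = Σ P(x) log₂(P(x)) + log₂(4)
           = log₂(4) - H(P)

H(P) = -Σ P(x) log₂(P(x)):
  -P(1)·log₂(P(1)) = -(0.0208)·log₂(0.0208) = 0.11622
  -P(2)·log₂(P(2)) = -(0.0098)·log₂(0.0098) = 0.06540
  -P(3)·log₂(P(3)) = -(0.0098)·log₂(0.0098) = 0.06540
  -P(4)·log₂(P(4)) = -(0.9596)·log₂(0.9596) = 0.05709
H(P) = 0.11622 + 0.06540 + 0.06540 + 0.05709 = 0.30411 bits

log₂(4) = 2.00000 bits

D_KL(P||U) = 2.00000 - 0.30411 = 1.69589 ≈ 1.6959 bits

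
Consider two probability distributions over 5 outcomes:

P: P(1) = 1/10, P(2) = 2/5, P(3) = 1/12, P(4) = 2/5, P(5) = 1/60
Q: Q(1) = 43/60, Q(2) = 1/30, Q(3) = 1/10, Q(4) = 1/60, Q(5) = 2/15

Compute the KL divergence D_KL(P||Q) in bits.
2.9119 bits

D_KL(P||Q) = Σ P(x) log₂(P(x)/Q(x))

Computing term by term:
  P(1)·log₂(P(1)/Q(1)) = (1/10)·log₂((1/10)/(43/60)) = -0.28413
  P(2)·log₂(P(2)/Q(2)) = (2/5)·log₂((2/5)/(1/30)) = 1.43399
  P(3)·log₂(P(3)/Q(3)) = (1/12)·log₂((1/12)/(1/10)) = -0.02192
  P(4)·log₂(P(4)/Q(4)) = (2/5)·log₂((2/5)/(1/60)) = 1.83399
  P(5)·log₂(P(5)/Q(5)) = (1/60)·log₂((1/60)/(2/15)) = -0.05000

D_KL(P||Q) = -0.28413 + 1.43399 - 0.02192 + 1.83399 - 0.05000 = 2.91193 ≈ 2.9119 bits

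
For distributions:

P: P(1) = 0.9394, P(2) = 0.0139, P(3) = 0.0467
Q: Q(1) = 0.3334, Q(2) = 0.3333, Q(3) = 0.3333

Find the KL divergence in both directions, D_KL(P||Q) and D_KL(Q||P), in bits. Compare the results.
D_KL(P||Q) = 1.2078 bits, D_KL(Q||P) = 1.9745 bits. D_KL(Q||P) is larger than D_KL(P||Q) by 0.7667 bits; the two directions differ.

D_KL(P||Q) = Σ P(x) log₂(P(x)/Q(x))

Computing term by term:
  P(1)·log₂(P(1)/Q(1)) = 0.9394·log₂(0.9394/0.3334) = 1.40392
  P(2)·log₂(P(2)/Q(2)) = 0.0139·log₂(0.0139/0.3333) = -0.06371
  P(3)·log₂(P(3)/Q(3)) = 0.0467·log₂(0.0467/0.3333) = -0.13241

D_KL(P||Q) = 1.40392 - 0.06371 - 0.13241 = 1.20780 ≈ 1.2078 bits

D_KL(Q||P) = Σ Q(x) log₂(Q(x)/P(x))

Computing term by term:
  Q(1)·log₂(Q(1)/P(1)) = 0.3334·log₂(0.3334/0.9394) = -0.49826
  Q(2)·log₂(Q(2)/P(2)) = 0.3333·log₂(0.3333/0.0139) = 1.52774
  Q(3)·log₂(Q(3)/P(3)) = 0.3333·log₂(0.3333/0.0467) = 0.94501

D_KL(Q||P) = -0.49826 + 1.52774 + 0.94501 = 1.97449 ≈ 1.9745 bits

These are NOT equal (difference: 0.7667 bits). KL divergence is asymmetric: D_KL(P||Q) ≠ D_KL(Q||P) in general.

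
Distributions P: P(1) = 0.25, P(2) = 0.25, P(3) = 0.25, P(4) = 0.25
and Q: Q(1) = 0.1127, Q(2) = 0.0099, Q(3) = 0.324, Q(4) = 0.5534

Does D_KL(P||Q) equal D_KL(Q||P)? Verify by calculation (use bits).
D_KL(P||Q) = 1.0718 bits, D_KL(Q||P) = 0.5800 bits. No — D_KL(P||Q) ≠ D_KL(Q||P) for this pair.

D_KL(P||Q) = Σ P(x) log₂(P(x)/Q(x))

Computing term by term:
  P(1)·log₂(P(1)/Q(1)) = 0.25·log₂(0.25/0.1127) = 0.28736
  P(2)·log₂(P(2)/Q(2)) = 0.25·log₂(0.25/0.0099) = 1.16459
  P(3)·log₂(P(3)/Q(3)) = 0.25·log₂(0.25/0.324) = -0.09352
  P(4)·log₂(P(4)/Q(4)) = 0.25·log₂(0.25/0.5534) = -0.28660

D_KL(P||Q) = 0.28736 + 1.16459 - 0.09352 - 0.28660 = 1.07183 ≈ 1.0718 bits

D_KL(Q||P) = Σ Q(x) log₂(Q(x)/P(x))

Computing term by term:
  Q(1)·log₂(Q(1)/P(1)) = 0.1127·log₂(0.1127/0.25) = -0.12954
  Q(2)·log₂(Q(2)/P(2)) = 0.0099·log₂(0.0099/0.25) = -0.04612
  Q(3)·log₂(Q(3)/P(3)) = 0.324·log₂(0.324/0.25) = 0.12120
  Q(4)·log₂(Q(4)/P(4)) = 0.5534·log₂(0.5534/0.25) = 0.63441

D_KL(Q||P) = -0.12954 - 0.04612 + 0.12120 + 0.63441 = 0.57995 ≈ 0.5800 bits

These are NOT equal (difference: 0.4918 bits). KL divergence is asymmetric: D_KL(P||Q) ≠ D_KL(Q||P) in general.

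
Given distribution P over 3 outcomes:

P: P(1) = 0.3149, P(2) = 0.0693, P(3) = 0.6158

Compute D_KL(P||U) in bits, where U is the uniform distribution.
0.3624 bits

U(i) = 1/3 for all i

D_KL(P||U) = Σ P(x) log₂(P(x) / (1/3))
           = Σ P(x) log₂(P(x)) + log₂(3)
           = log₂(3) - H(P)

H(P) = -Σ P(x) log₂(P(x)):
  -P(1)·log₂(P(1)) = -(0.3149)·log₂(0.3149) = 0.52495
  -P(2)·log₂(P(2)) = -(0.0693)·log₂(0.0693) = 0.26687
  -P(3)·log₂(P(3)) = -(0.6158)·log₂(0.6158) = 0.43073
H(P) = 0.52495 + 0.26687 + 0.43073 = 1.22255 bits

log₂(3) = 1.58496 bits

D_KL(P||U) = 1.58496 - 1.22255 = 0.36241 ≈ 0.3624 bits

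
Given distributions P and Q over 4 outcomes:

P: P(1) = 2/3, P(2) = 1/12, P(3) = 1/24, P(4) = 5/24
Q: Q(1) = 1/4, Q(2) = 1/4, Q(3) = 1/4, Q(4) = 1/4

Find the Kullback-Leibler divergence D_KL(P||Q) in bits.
0.6488 bits

D_KL(P||Q) = Σ P(x) log₂(P(x)/Q(x))

Computing term by term:
  P(1)·log₂(P(1)/Q(1)) = (2/3)·log₂((2/3)/(1/4)) = 0.94336
  P(2)·log₂(P(2)/Q(2)) = (1/12)·log₂((1/12)/(1/4)) = -0.13208
  P(3)·log₂(P(3)/Q(3)) = (1/24)·log₂((1/24)/(1/4)) = -0.10771
  P(4)·log₂(P(4)/Q(4)) = (5/24)·log₂((5/24)/(1/4)) = -0.05480

D_KL(P||Q) = 0.94336 - 0.13208 - 0.10771 - 0.05480 = 0.64877 ≈ 0.6488 bits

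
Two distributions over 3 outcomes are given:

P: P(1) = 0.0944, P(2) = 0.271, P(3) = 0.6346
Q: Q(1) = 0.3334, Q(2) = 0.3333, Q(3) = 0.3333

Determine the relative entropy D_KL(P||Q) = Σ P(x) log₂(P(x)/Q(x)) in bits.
0.3368 bits

D_KL(P||Q) = Σ P(x) log₂(P(x)/Q(x))

Computing term by term:
  P(1)·log₂(P(1)/Q(1)) = 0.0944·log₂(0.0944/0.3334) = -0.17185
  P(2)·log₂(P(2)/Q(2)) = 0.271·log₂(0.271/0.3333) = -0.08090
  P(3)·log₂(P(3)/Q(3)) = 0.6346·log₂(0.6346/0.3333) = 0.58956

D_KL(P||Q) = -0.17185 - 0.08090 + 0.58956 = 0.33681 ≈ 0.3368 bits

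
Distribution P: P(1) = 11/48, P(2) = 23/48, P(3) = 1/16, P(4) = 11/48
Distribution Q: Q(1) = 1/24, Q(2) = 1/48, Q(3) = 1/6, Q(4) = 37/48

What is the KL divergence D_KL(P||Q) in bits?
2.2417 bits

D_KL(P||Q) = Σ P(x) log₂(P(x)/Q(x))

Computing term by term:
  P(1)·log₂(P(1)/Q(1)) = (11/48)·log₂((11/48)/(1/24)) = 0.56362
  P(2)·log₂(P(2)/Q(2)) = (23/48)·log₂((23/48)/(1/48)) = 2.16754
  P(3)·log₂(P(3)/Q(3)) = (1/16)·log₂((1/16)/(1/6)) = -0.08844
  P(4)·log₂(P(4)/Q(4)) = (11/48)·log₂((11/48)/(37/48)) = -0.40105

D_KL(P||Q) = 0.56362 + 2.16754 - 0.08844 - 0.40105 = 2.24167 ≈ 2.2417 bits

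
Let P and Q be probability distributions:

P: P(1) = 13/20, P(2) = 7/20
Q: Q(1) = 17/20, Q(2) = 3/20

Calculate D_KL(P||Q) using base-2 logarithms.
0.1763 bits

D_KL(P||Q) = Σ P(x) log₂(P(x)/Q(x))

Computing term by term:
  P(1)·log₂(P(1)/Q(1)) = (13/20)·log₂((13/20)/(17/20)) = -0.25157
  P(2)·log₂(P(2)/Q(2)) = (7/20)·log₂((7/20)/(3/20)) = 0.42784

D_KL(P||Q) = -0.25157 + 0.42784 = 0.17627 ≈ 0.1763 bits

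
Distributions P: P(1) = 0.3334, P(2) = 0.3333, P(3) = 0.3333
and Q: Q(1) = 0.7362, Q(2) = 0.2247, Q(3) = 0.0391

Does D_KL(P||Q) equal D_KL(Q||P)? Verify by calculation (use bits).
D_KL(P||Q) = 0.8390 bits, D_KL(Q||P) = 0.5927 bits. No — D_KL(P||Q) ≠ D_KL(Q||P) for this pair.

D_KL(P||Q) = Σ P(x) log₂(P(x)/Q(x))

Computing term by term:
  P(1)·log₂(P(1)/Q(1)) = 0.3334·log₂(0.3334/0.7362) = -0.38102
  P(2)·log₂(P(2)/Q(2)) = 0.3333·log₂(0.3333/0.2247) = 0.18959
  P(3)·log₂(P(3)/Q(3)) = 0.3333·log₂(0.3333/0.0391) = 1.03042

D_KL(P||Q) = -0.38102 + 0.18959 + 1.03042 = 0.83899 ≈ 0.8390 bits

D_KL(Q||P) = Σ Q(x) log₂(Q(x)/P(x))

Computing term by term:
  Q(1)·log₂(Q(1)/P(1)) = 0.7362·log₂(0.7362/0.3334) = 0.84136
  Q(2)·log₂(Q(2)/P(2)) = 0.2247·log₂(0.2247/0.3333) = -0.12781
  Q(3)·log₂(Q(3)/P(3)) = 0.0391·log₂(0.0391/0.3333) = -0.12088

D_KL(Q||P) = 0.84136 - 0.12781 - 0.12088 = 0.59267 ≈ 0.5927 bits

These are NOT equal (difference: 0.2463 bits). KL divergence is asymmetric: D_KL(P||Q) ≠ D_KL(Q||P) in general.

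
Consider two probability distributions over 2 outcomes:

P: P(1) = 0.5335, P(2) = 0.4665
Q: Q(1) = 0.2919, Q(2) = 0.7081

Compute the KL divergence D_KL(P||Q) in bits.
0.1833 bits

D_KL(P||Q) = Σ P(x) log₂(P(x)/Q(x))

Computing term by term:
  P(1)·log₂(P(1)/Q(1)) = 0.5335·log₂(0.5335/0.2919) = 0.46415
  P(2)·log₂(P(2)/Q(2)) = 0.4665·log₂(0.4665/0.7081) = -0.28087

D_KL(P||Q) = 0.46415 - 0.28087 = 0.18328 ≈ 0.1833 bits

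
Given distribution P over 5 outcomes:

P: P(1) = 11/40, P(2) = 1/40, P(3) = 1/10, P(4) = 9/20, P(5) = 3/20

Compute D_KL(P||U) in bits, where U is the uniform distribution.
0.4156 bits

U(i) = 1/5 for all i

D_KL(P||U) = Σ P(x) log₂(P(x) / (1/5))
           = Σ P(x) log₂(P(x)) + log₂(5)
           = log₂(5) - H(P)

H(P) = -Σ P(x) log₂(P(x)):
  -P(1)·log₂(P(1)) = -(11/40)·log₂(11/40) = 0.51219
  -P(2)·log₂(P(2)) = -(1/40)·log₂(1/40) = 0.13305
  -P(3)·log₂(P(3)) = -(1/10)·log₂(1/10) = 0.33219
  -P(4)·log₂(P(4)) = -(9/20)·log₂(9/20) = 0.51840
  -P(5)·log₂(P(5)) = -(3/20)·log₂(3/20) = 0.41054
H(P) = 0.51219 + 0.13305 + 0.33219 + 0.51840 + 0.41054 = 1.90637 bits

log₂(5) = 2.32193 bits

D_KL(P||U) = 2.32193 - 1.90637 = 0.41556 ≈ 0.4156 bits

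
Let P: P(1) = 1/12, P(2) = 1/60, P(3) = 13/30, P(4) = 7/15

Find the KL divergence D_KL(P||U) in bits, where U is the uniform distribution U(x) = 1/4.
0.5669 bits

U(i) = 1/4 for all i

D_KL(P||U) = Σ P(x) log₂(P(x) / (1/4))
           = Σ P(x) log₂(P(x)) + log₂(4)
           = log₂(4) - H(P)

H(P) = -Σ P(x) log₂(P(x)):
  -P(1)·log₂(P(1)) = -(1/12)·log₂(1/12) = 0.29875
  -P(2)·log₂(P(2)) = -(1/60)·log₂(1/60) = 0.09845
  -P(3)·log₂(P(3)) = -(13/30)·log₂(13/30) = 0.52280
  -P(4)·log₂(P(4)) = -(7/15)·log₂(7/15) = 0.51312
H(P) = 0.29875 + 0.09845 + 0.52280 + 0.51312 = 1.43312 bits

log₂(4) = 2.00000 bits

D_KL(P||U) = 2.00000 - 1.43312 = 0.56688 ≈ 0.5669 bits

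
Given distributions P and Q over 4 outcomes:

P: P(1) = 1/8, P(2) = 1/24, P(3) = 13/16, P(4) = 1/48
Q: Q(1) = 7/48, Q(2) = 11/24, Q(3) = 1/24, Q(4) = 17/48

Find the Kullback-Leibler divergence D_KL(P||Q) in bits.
3.2248 bits

D_KL(P||Q) = Σ P(x) log₂(P(x)/Q(x))

Computing term by term:
  P(1)·log₂(P(1)/Q(1)) = (1/8)·log₂((1/8)/(7/48)) = -0.02780
  P(2)·log₂(P(2)/Q(2)) = (1/24)·log₂((1/24)/(11/24)) = -0.14414
  P(3)·log₂(P(3)/Q(3)) = (13/16)·log₂((13/16)/(1/24)) = 3.48189
  P(4)·log₂(P(4)/Q(4)) = (1/48)·log₂((1/48)/(17/48)) = -0.08516

D_KL(P||Q) = -0.02780 - 0.14414 + 3.48189 - 0.08516 = 3.22479 ≈ 3.2248 bits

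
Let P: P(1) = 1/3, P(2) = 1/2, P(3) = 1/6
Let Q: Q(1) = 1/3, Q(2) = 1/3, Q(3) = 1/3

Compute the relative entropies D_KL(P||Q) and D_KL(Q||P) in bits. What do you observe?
D_KL(P||Q) = 0.1258 bits, D_KL(Q||P) = 0.1383 bits. The two directions give different values (D_KL(Q||P) exceeds D_KL(P||Q) by 0.0125 bits): KL divergence is asymmetric.

D_KL(P||Q) = Σ P(x) log₂(P(x)/Q(x))

Computing term by term:
  P(1)·log₂(P(1)/Q(1)) = (1/3)·log₂((1/3)/(1/3)) = 0.00000
  P(2)·log₂(P(2)/Q(2)) = (1/2)·log₂((1/2)/(1/3)) = 0.29248
  P(3)·log₂(P(3)/Q(3)) = (1/6)·log₂((1/6)/(1/3)) = -0.16667

D_KL(P||Q) = 0.00000 + 0.29248 - 0.16667 = 0.12581 ≈ 0.1258 bits

D_KL(Q||P) = Σ Q(x) log₂(Q(x)/P(x))

Computing term by term:
  Q(1)·log₂(Q(1)/P(1)) = (1/3)·log₂((1/3)/(1/3)) = 0.00000
  Q(2)·log₂(Q(2)/P(2)) = (1/3)·log₂((1/3)/(1/2)) = -0.19499
  Q(3)·log₂(Q(3)/P(3)) = (1/3)·log₂((1/3)/(1/6)) = 0.33333

D_KL(Q||P) = 0.00000 - 0.19499 + 0.33333 = 0.13834 ≈ 0.1383 bits

These are NOT equal (difference: 0.0125 bits). KL divergence is asymmetric: D_KL(P||Q) ≠ D_KL(Q||P) in general.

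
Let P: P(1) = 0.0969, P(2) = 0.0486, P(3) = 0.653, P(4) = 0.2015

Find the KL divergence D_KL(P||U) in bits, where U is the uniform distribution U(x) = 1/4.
0.5945 bits

U(i) = 1/4 for all i

D_KL(P||U) = Σ P(x) log₂(P(x) / (1/4))
           = Σ P(x) log₂(P(x)) + log₂(4)
           = log₂(4) - H(P)

H(P) = -Σ P(x) log₂(P(x)):
  -P(1)·log₂(P(1)) = -(0.0969)·log₂(0.0969) = 0.32630
  -P(2)·log₂(P(2)) = -(0.0486)·log₂(0.0486) = 0.21204
  -P(3)·log₂(P(3)) = -(0.653)·log₂(0.653) = 0.40149
  -P(4)·log₂(P(4)) = -(0.2015)·log₂(0.2015) = 0.46570
H(P) = 0.32630 + 0.21204 + 0.40149 + 0.46570 = 1.40553 bits

log₂(4) = 2.00000 bits

D_KL(P||U) = 2.00000 - 1.40553 = 0.59447 ≈ 0.5945 bits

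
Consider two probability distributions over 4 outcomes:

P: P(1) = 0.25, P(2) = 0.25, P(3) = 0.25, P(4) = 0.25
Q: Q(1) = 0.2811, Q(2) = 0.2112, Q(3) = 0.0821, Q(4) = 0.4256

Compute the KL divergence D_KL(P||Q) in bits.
0.2283 bits

D_KL(P||Q) = Σ P(x) log₂(P(x)/Q(x))

Computing term by term:
  P(1)·log₂(P(1)/Q(1)) = 0.25·log₂(0.25/0.2811) = -0.04229
  P(2)·log₂(P(2)/Q(2)) = 0.25·log₂(0.25/0.2112) = 0.06083
  P(3)·log₂(P(3)/Q(3)) = 0.25·log₂(0.25/0.0821) = 0.40162
  P(4)·log₂(P(4)/Q(4)) = 0.25·log₂(0.25/0.4256) = -0.19189

D_KL(P||Q) = -0.04229 + 0.06083 + 0.40162 - 0.19189 = 0.22827 ≈ 0.2283 bits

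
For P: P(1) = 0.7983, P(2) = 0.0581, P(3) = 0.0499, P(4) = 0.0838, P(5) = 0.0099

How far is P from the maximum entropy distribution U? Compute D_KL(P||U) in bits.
1.2425 bits

U(i) = 1/5 for all i

D_KL(P||U) = Σ P(x) log₂(P(x) / (1/5))
           = Σ P(x) log₂(P(x)) + log₂(5)
           = log₂(5) - H(P)

H(P) = -Σ P(x) log₂(P(x)):
  -P(1)·log₂(P(1)) = -(0.7983)·log₂(0.7983) = 0.25945
  -P(2)·log₂(P(2)) = -(0.0581)·log₂(0.0581) = 0.23852
  -P(3)·log₂(P(3)) = -(0.0499)·log₂(0.0499) = 0.21581
  -P(4)·log₂(P(4)) = -(0.0838)·log₂(0.0838) = 0.29974
  -P(5)·log₂(P(5)) = -(0.0099)·log₂(0.0099) = 0.06592
H(P) = 0.25945 + 0.23852 + 0.21581 + 0.29974 + 0.06592 = 1.07944 bits

log₂(5) = 2.32193 bits

D_KL(P||U) = 2.32193 - 1.07944 = 1.24249 ≈ 1.2425 bits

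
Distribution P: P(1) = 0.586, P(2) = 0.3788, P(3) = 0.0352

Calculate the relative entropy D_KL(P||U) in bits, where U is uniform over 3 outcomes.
0.4327 bits

U(i) = 1/3 for all i

D_KL(P||U) = Σ P(x) log₂(P(x) / (1/3))
           = Σ P(x) log₂(P(x)) + log₂(3)
           = log₂(3) - H(P)

H(P) = -Σ P(x) log₂(P(x)):
  -P(1)·log₂(P(1)) = -(0.586)·log₂(0.586) = 0.45182
  -P(2)·log₂(P(2)) = -(0.3788)·log₂(0.3788) = 0.53051
  -P(3)·log₂(P(3)) = -(0.0352)·log₂(0.0352) = 0.16996
H(P) = 0.45182 + 0.53051 + 0.16996 = 1.15229 bits

log₂(3) = 1.58496 bits

D_KL(P||U) = 1.58496 - 1.15229 = 0.43267 ≈ 0.4327 bits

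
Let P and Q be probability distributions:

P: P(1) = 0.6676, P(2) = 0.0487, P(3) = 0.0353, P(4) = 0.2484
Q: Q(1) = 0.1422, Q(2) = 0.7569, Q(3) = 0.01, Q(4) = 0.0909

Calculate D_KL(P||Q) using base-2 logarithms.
1.7212 bits

D_KL(P||Q) = Σ P(x) log₂(P(x)/Q(x))

Computing term by term:
  P(1)·log₂(P(1)/Q(1)) = 0.6676·log₂(0.6676/0.1422) = 1.48946
  P(2)·log₂(P(2)/Q(2)) = 0.0487·log₂(0.0487/0.7569) = -0.19276
  P(3)·log₂(P(3)/Q(3)) = 0.0353·log₂(0.0353/0.01) = 0.06423
  P(4)·log₂(P(4)/Q(4)) = 0.2484·log₂(0.2484/0.0909) = 0.36026

D_KL(P||Q) = 1.48946 - 0.19276 + 0.06423 + 0.36026 = 1.72119 ≈ 1.7212 bits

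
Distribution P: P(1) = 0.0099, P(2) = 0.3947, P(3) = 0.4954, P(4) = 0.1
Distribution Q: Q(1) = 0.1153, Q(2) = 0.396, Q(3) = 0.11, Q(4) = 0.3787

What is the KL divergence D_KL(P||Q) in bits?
0.8465 bits

D_KL(P||Q) = Σ P(x) log₂(P(x)/Q(x))

Computing term by term:
  P(1)·log₂(P(1)/Q(1)) = 0.0099·log₂(0.0099/0.1153) = -0.03506
  P(2)·log₂(P(2)/Q(2)) = 0.3947·log₂(0.3947/0.396) = -0.00187
  P(3)·log₂(P(3)/Q(3)) = 0.4954·log₂(0.4954/0.11) = 1.07556
  P(4)·log₂(P(4)/Q(4)) = 0.1·log₂(0.1/0.3787) = -0.19211

D_KL(P||Q) = -0.03506 - 0.00187 + 1.07556 - 0.19211 = 0.84652 ≈ 0.8465 bits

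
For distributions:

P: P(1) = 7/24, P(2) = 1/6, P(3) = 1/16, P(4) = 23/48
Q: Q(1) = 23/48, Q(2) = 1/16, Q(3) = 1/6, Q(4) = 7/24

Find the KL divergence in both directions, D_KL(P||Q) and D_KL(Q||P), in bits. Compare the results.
D_KL(P||Q) = 0.2817 bits, D_KL(Q||P) = 0.2817 bits. The two directions give exactly the same value for this pair.

D_KL(P||Q) = Σ P(x) log₂(P(x)/Q(x))

Computing term by term:
  P(1)·log₂(P(1)/Q(1)) = (7/24)·log₂((7/24)/(23/48)) = -0.20889
  P(2)·log₂(P(2)/Q(2)) = (1/6)·log₂((1/6)/(1/16)) = 0.23584
  P(3)·log₂(P(3)/Q(3)) = (1/16)·log₂((1/16)/(1/6)) = -0.08844
  P(4)·log₂(P(4)/Q(4)) = (23/48)·log₂((23/48)/(7/24)) = 0.34318

D_KL(P||Q) = -0.20889 + 0.23584 - 0.08844 + 0.34318 = 0.28169 ≈ 0.2817 bits

D_KL(Q||P) = Σ Q(x) log₂(Q(x)/P(x))

Computing term by term:
  Q(1)·log₂(Q(1)/P(1)) = (23/48)·log₂((23/48)/(7/24)) = 0.34318
  Q(2)·log₂(Q(2)/P(2)) = (1/16)·log₂((1/16)/(1/6)) = -0.08844
  Q(3)·log₂(Q(3)/P(3)) = (1/6)·log₂((1/6)/(1/16)) = 0.23584
  Q(4)·log₂(Q(4)/P(4)) = (7/24)·log₂((7/24)/(23/48)) = -0.20889

D_KL(Q||P) = 0.34318 - 0.08844 + 0.23584 - 0.20889 = 0.28169 ≈ 0.2817 bits

These ARE equal here. Q is P with outcomes relabeled (Q(1) = P(4), Q(2) = P(3), Q(3) = P(2), Q(4) = P(1)) by a relabeling that is its own inverse, so the two sums contain exactly the same terms in a different order. This is a special case — KL divergence is not symmetric in general: D_KL(P||Q) ≠ D_KL(Q||P) for most P, Q.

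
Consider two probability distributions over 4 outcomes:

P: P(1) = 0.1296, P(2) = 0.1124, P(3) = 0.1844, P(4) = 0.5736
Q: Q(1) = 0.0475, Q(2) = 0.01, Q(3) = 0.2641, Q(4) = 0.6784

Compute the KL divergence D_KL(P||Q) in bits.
0.3456 bits

D_KL(P||Q) = Σ P(x) log₂(P(x)/Q(x))

Computing term by term:
  P(1)·log₂(P(1)/Q(1)) = 0.1296·log₂(0.1296/0.0475) = 0.18767
  P(2)·log₂(P(2)/Q(2)) = 0.1124·log₂(0.1124/0.01) = 0.39234
  P(3)·log₂(P(3)/Q(3)) = 0.1844·log₂(0.1844/0.2641) = -0.09556
  P(4)·log₂(P(4)/Q(4)) = 0.5736·log₂(0.5736/0.6784) = -0.13886

D_KL(P||Q) = 0.18767 + 0.39234 - 0.09556 - 0.13886 = 0.34559 ≈ 0.3456 bits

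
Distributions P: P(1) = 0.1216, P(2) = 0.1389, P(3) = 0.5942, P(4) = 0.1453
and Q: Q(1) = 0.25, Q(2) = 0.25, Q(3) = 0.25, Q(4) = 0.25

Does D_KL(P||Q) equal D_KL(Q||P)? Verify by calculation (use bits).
D_KL(P||Q) = 0.3842 bits, D_KL(Q||P) = 0.3554 bits. No — D_KL(P||Q) ≠ D_KL(Q||P) for this pair.

D_KL(P||Q) = Σ P(x) log₂(P(x)/Q(x))

Computing term by term:
  P(1)·log₂(P(1)/Q(1)) = 0.1216·log₂(0.1216/0.25) = -0.12644
  P(2)·log₂(P(2)/Q(2)) = 0.1389·log₂(0.1389/0.25) = -0.11777
  P(3)·log₂(P(3)/Q(3)) = 0.5942·log₂(0.5942/0.25) = 0.74217
  P(4)·log₂(P(4)/Q(4)) = 0.1453·log₂(0.1453/0.25) = -0.11375

D_KL(P||Q) = -0.12644 - 0.11777 + 0.74217 - 0.11375 = 0.38421 ≈ 0.3842 bits

D_KL(Q||P) = Σ Q(x) log₂(Q(x)/P(x))

Computing term by term:
  Q(1)·log₂(Q(1)/P(1)) = 0.25·log₂(0.25/0.1216) = 0.25995
  Q(2)·log₂(Q(2)/P(2)) = 0.25·log₂(0.25/0.1389) = 0.21197
  Q(3)·log₂(Q(3)/P(3)) = 0.25·log₂(0.25/0.5942) = -0.31226
  Q(4)·log₂(Q(4)/P(4)) = 0.25·log₂(0.25/0.1453) = 0.19572

D_KL(Q||P) = 0.25995 + 0.21197 - 0.31226 + 0.19572 = 0.35538 ≈ 0.3554 bits

These are NOT equal (difference: 0.0288 bits). KL divergence is asymmetric: D_KL(P||Q) ≠ D_KL(Q||P) in general.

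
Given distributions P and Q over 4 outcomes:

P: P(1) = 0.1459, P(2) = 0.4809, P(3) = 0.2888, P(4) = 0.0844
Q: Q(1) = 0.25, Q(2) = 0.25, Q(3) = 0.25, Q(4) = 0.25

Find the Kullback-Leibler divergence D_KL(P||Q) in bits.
0.2684 bits

D_KL(P||Q) = Σ P(x) log₂(P(x)/Q(x))

Computing term by term:
  P(1)·log₂(P(1)/Q(1)) = 0.1459·log₂(0.1459/0.25) = -0.11336
  P(2)·log₂(P(2)/Q(2)) = 0.4809·log₂(0.4809/0.25) = 0.45388
  P(3)·log₂(P(3)/Q(3)) = 0.2888·log₂(0.2888/0.25) = 0.06011
  P(4)·log₂(P(4)/Q(4)) = 0.0844·log₂(0.0844/0.25) = -0.13222

D_KL(P||Q) = -0.11336 + 0.45388 + 0.06011 - 0.13222 = 0.26841 ≈ 0.2684 bits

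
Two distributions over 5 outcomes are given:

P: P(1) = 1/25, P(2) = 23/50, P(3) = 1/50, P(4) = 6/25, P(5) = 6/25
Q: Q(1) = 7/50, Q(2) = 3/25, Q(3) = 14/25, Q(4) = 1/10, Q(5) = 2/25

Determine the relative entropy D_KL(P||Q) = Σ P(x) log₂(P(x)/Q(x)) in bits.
1.4068 bits

D_KL(P||Q) = Σ P(x) log₂(P(x)/Q(x))

Computing term by term:
  P(1)·log₂(P(1)/Q(1)) = (1/25)·log₂((1/25)/(7/50)) = -0.07229
  P(2)·log₂(P(2)/Q(2)) = (23/50)·log₂((23/50)/(3/25)) = 0.89176
  P(3)·log₂(P(3)/Q(3)) = (1/50)·log₂((1/50)/(14/25)) = -0.09615
  P(4)·log₂(P(4)/Q(4)) = (6/25)·log₂((6/25)/(1/10)) = 0.30313
  P(5)·log₂(P(5)/Q(5)) = (6/25)·log₂((6/25)/(2/25)) = 0.38039

D_KL(P||Q) = -0.07229 + 0.89176 - 0.09615 + 0.30313 + 0.38039 = 1.40684 ≈ 1.4068 bits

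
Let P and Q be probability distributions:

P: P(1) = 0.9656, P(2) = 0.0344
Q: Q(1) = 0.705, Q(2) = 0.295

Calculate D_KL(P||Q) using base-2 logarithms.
0.3315 bits

D_KL(P||Q) = Σ P(x) log₂(P(x)/Q(x))

Computing term by term:
  P(1)·log₂(P(1)/Q(1)) = 0.9656·log₂(0.9656/0.705) = 0.43819
  P(2)·log₂(P(2)/Q(2)) = 0.0344·log₂(0.0344/0.295) = -0.10665

D_KL(P||Q) = 0.43819 - 0.10665 = 0.33154 ≈ 0.3315 bits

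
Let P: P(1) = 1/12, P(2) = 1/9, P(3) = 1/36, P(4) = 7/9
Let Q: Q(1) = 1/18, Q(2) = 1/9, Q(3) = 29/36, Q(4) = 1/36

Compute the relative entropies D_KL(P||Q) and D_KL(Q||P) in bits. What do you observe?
D_KL(P||Q) = 3.6529 bits, D_KL(Q||P) = 3.7473 bits. The two directions give different values (D_KL(Q||P) exceeds D_KL(P||Q) by 0.0944 bits): KL divergence is asymmetric.

D_KL(P||Q) = Σ P(x) log₂(P(x)/Q(x))

Computing term by term:
  P(1)·log₂(P(1)/Q(1)) = (1/12)·log₂((1/12)/(1/18)) = 0.04875
  P(2)·log₂(P(2)/Q(2)) = (1/9)·log₂((1/9)/(1/9)) = 0.00000
  P(3)·log₂(P(3)/Q(3)) = (1/36)·log₂((1/36)/(29/36)) = -0.13494
  P(4)·log₂(P(4)/Q(4)) = (7/9)·log₂((7/9)/(1/36)) = 3.73905

D_KL(P||Q) = 0.04875 + 0.00000 - 0.13494 + 3.73905 = 3.65286 ≈ 3.6529 bits

D_KL(Q||P) = Σ Q(x) log₂(Q(x)/P(x))

Computing term by term:
  Q(1)·log₂(Q(1)/P(1)) = (1/18)·log₂((1/18)/(1/12)) = -0.03250
  Q(2)·log₂(Q(2)/P(2)) = (1/9)·log₂((1/9)/(1/9)) = 0.00000
  Q(3)·log₂(Q(3)/P(3)) = (29/36)·log₂((29/36)/(1/36)) = 3.91337
  Q(4)·log₂(Q(4)/P(4)) = (1/36)·log₂((1/36)/(7/9)) = -0.13354

D_KL(Q||P) = -0.03250 + 0.00000 + 3.91337 - 0.13354 = 3.74733 ≈ 3.7473 bits

These are NOT equal (difference: 0.0944 bits). KL divergence is asymmetric: D_KL(P||Q) ≠ D_KL(Q||P) in general.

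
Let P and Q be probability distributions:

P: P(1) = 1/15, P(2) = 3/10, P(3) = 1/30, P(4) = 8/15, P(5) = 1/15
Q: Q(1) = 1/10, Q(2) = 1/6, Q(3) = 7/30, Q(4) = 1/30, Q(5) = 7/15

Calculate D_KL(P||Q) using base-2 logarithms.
2.0680 bits

D_KL(P||Q) = Σ P(x) log₂(P(x)/Q(x))

Computing term by term:
  P(1)·log₂(P(1)/Q(1)) = (1/15)·log₂((1/15)/(1/10)) = -0.03900
  P(2)·log₂(P(2)/Q(2)) = (3/10)·log₂((3/10)/(1/6)) = 0.25440
  P(3)·log₂(P(3)/Q(3)) = (1/30)·log₂((1/30)/(7/30)) = -0.09358
  P(4)·log₂(P(4)/Q(4)) = (8/15)·log₂((8/15)/(1/30)) = 2.13333
  P(5)·log₂(P(5)/Q(5)) = (1/15)·log₂((1/15)/(7/15)) = -0.18716

D_KL(P||Q) = -0.03900 + 0.25440 - 0.09358 + 2.13333 - 0.18716 = 2.06799 ≈ 2.0680 bits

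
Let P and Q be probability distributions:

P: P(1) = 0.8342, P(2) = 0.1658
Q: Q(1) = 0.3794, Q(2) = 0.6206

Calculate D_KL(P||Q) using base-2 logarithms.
0.6325 bits

D_KL(P||Q) = Σ P(x) log₂(P(x)/Q(x))

Computing term by term:
  P(1)·log₂(P(1)/Q(1)) = 0.8342·log₂(0.8342/0.3794) = 0.94821
  P(2)·log₂(P(2)/Q(2)) = 0.1658·log₂(0.1658/0.6206) = -0.31572

D_KL(P||Q) = 0.94821 - 0.31572 = 0.63249 ≈ 0.6325 bits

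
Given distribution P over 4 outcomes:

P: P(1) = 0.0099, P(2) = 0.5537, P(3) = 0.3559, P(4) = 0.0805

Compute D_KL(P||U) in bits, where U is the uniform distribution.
0.6388 bits

U(i) = 1/4 for all i

D_KL(P||U) = Σ P(x) log₂(P(x) / (1/4))
           = Σ P(x) log₂(P(x)) + log₂(4)
           = log₂(4) - H(P)

H(P) = -Σ P(x) log₂(P(x)):
  -P(1)·log₂(P(1)) = -(0.0099)·log₂(0.0099) = 0.06592
  -P(2)·log₂(P(2)) = -(0.5537)·log₂(0.5537) = 0.47221
  -P(3)·log₂(P(3)) = -(0.3559)·log₂(0.3559) = 0.53045
  -P(4)·log₂(P(4)) = -(0.0805)·log₂(0.0805) = 0.29261
H(P) = 0.06592 + 0.47221 + 0.53045 + 0.29261 = 1.36119 bits

log₂(4) = 2.00000 bits

D_KL(P||U) = 2.00000 - 1.36119 = 0.63881 ≈ 0.6388 bits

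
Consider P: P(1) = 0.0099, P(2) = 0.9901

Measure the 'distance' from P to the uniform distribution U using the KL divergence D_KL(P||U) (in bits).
0.9199 bits

U(i) = 1/2 for all i

D_KL(P||U) = Σ P(x) log₂(P(x) / (1/2))
           = Σ P(x) log₂(P(x)) + log₂(2)
           = log₂(2) - H(P)

H(P) = -Σ P(x) log₂(P(x)):
  -P(1)·log₂(P(1)) = -(0.0099)·log₂(0.0099) = 0.06592
  -P(2)·log₂(P(2)) = -(0.9901)·log₂(0.9901) = 0.01421
H(P) = 0.06592 + 0.01421 = 0.08013 bits

log₂(2) = 1.00000 bits

D_KL(P||U) = 1.00000 - 0.08013 = 0.91987 ≈ 0.9199 bits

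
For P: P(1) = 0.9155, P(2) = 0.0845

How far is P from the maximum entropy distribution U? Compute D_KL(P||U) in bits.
0.5822 bits

U(i) = 1/2 for all i

D_KL(P||U) = Σ P(x) log₂(P(x) / (1/2))
           = Σ P(x) log₂(P(x)) + log₂(2)
           = log₂(2) - H(P)

H(P) = -Σ P(x) log₂(P(x)):
  -P(1)·log₂(P(1)) = -(0.9155)·log₂(0.9155) = 0.11661
  -P(2)·log₂(P(2)) = -(0.0845)·log₂(0.0845) = 0.30123
H(P) = 0.11661 + 0.30123 = 0.41784 bits

log₂(2) = 1.00000 bits

D_KL(P||U) = 1.00000 - 0.41784 = 0.58216 ≈ 0.5822 bits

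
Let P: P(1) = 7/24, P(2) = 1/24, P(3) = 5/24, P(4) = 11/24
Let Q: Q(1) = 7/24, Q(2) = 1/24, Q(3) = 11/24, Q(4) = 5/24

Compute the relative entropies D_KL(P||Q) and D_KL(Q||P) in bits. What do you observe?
D_KL(P||Q) = 0.2844 bits, D_KL(Q||P) = 0.2844 bits. The two directions give the same value here, because Q is a self-inverse relabeling of P; in general KL divergence is asymmetric.

D_KL(P||Q) = Σ P(x) log₂(P(x)/Q(x))

Computing term by term:
  P(1)·log₂(P(1)/Q(1)) = (7/24)·log₂((7/24)/(7/24)) = 0.00000
  P(2)·log₂(P(2)/Q(2)) = (1/24)·log₂((1/24)/(1/24)) = 0.00000
  P(3)·log₂(P(3)/Q(3)) = (5/24)·log₂((5/24)/(11/24)) = -0.23698
  P(4)·log₂(P(4)/Q(4)) = (11/24)·log₂((11/24)/(5/24)) = 0.52136

D_KL(P||Q) = 0.00000 + 0.00000 - 0.23698 + 0.52136 = 0.28438 ≈ 0.2844 bits

D_KL(Q||P) = Σ Q(x) log₂(Q(x)/P(x))

Computing term by term:
  Q(1)·log₂(Q(1)/P(1)) = (7/24)·log₂((7/24)/(7/24)) = 0.00000
  Q(2)·log₂(Q(2)/P(2)) = (1/24)·log₂((1/24)/(1/24)) = 0.00000
  Q(3)·log₂(Q(3)/P(3)) = (11/24)·log₂((11/24)/(5/24)) = 0.52136
  Q(4)·log₂(Q(4)/P(4)) = (5/24)·log₂((5/24)/(11/24)) = -0.23698

D_KL(Q||P) = 0.00000 + 0.00000 + 0.52136 - 0.23698 = 0.28438 ≈ 0.2844 bits

These ARE equal here. Q is P with outcomes relabeled (Q(3) = P(4), Q(4) = P(3)) by a relabeling that is its own inverse, so the two sums contain exactly the same terms in a different order. This is a special case — KL divergence is not symmetric in general: D_KL(P||Q) ≠ D_KL(Q||P) for most P, Q.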